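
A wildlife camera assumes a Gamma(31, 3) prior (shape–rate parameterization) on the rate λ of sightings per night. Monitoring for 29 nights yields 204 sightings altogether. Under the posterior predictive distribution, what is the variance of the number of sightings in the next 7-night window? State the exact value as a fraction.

64155/1024

Total count 204 over total exposure 29 nights.
Posterior: α' = 31 + 204 = 235, β' = 3 + 29 = 32.
The posterior predictive for a window of length T is Negative Binomial with variance T·α'·(β'+T)/β'² = 7·235·39/1024 = 64155/1024.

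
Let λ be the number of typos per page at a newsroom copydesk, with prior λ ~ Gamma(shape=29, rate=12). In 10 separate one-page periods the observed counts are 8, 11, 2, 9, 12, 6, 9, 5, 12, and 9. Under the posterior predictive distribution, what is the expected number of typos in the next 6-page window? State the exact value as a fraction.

336/11

Total count: 8 + 11 + 2 + 9 + 12 + 6 + 9 + 5 + 12 + 9 = 83.
Total exposure: 10 pages.
Posterior: α' = 29 + 83 = 112, β' = 12 + 10 = 22.
Predictive mean over a 6-page window = T·E[λ|data] = 6·112/22 = 336/11.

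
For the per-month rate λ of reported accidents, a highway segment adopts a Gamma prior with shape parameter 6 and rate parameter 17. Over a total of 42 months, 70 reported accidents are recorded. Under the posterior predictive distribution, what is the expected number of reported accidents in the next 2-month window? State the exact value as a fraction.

152/59

Total count 70 over total exposure 42 months.
Posterior: α' = 6 + 70 = 76, β' = 17 + 42 = 59.
Predictive mean over a 2-month window = T·E[λ|data] = 2·76/59 = 152/59.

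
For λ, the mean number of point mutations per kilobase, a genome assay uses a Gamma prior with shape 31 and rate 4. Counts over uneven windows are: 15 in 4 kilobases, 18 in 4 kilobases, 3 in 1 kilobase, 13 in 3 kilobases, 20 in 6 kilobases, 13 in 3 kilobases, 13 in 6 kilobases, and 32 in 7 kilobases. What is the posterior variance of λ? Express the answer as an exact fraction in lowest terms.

Total count: 15 + 18 + 3 + 13 + 20 + 13 + 13 + 32 = 127.
Total exposure: 4 + 4 + 1 + 3 + 6 + 3 + 6 + 7 = 34 kilobases.
By Gamma–Poisson conjugacy, the posterior is Gamma(α + Σx, β + Σt) = Gamma(31 + 127, 4 + 34) = Gamma(158, 38).
Posterior variance = α'/β'² = 158/1444 = 79/722.

79/722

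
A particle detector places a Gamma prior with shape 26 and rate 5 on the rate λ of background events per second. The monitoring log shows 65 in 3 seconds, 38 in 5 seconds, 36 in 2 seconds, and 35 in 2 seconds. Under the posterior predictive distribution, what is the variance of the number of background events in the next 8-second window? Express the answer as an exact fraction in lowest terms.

Total count: 65 + 38 + 36 + 35 = 174.
Total exposure: 3 + 5 + 2 + 2 = 12 seconds.
By Gamma–Poisson conjugacy, the posterior is Gamma(α + Σx, β + Σt) = Gamma(26 + 174, 5 + 12) = Gamma(200, 17).
The posterior predictive for a window of length T is Negative Binomial with variance T·α'·(β'+T)/β'² = 8·200·25/289 = 40000/289.

40000/289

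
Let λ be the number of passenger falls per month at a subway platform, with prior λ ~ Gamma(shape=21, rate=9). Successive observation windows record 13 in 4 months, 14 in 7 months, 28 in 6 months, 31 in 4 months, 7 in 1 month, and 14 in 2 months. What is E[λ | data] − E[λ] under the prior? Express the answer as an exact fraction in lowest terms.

17/11

Total count: 13 + 14 + 28 + 31 + 7 + 14 = 107.
Total exposure: 4 + 7 + 6 + 4 + 1 + 2 = 24 months.
Conjugate update: add total count to the shape and total exposure to the rate, giving Gamma(128, 33).
Posterior mean = 128/33 = 128/33; prior mean = 21/9 = 7/3. Difference = 128/33 − 7/3 = 17/11.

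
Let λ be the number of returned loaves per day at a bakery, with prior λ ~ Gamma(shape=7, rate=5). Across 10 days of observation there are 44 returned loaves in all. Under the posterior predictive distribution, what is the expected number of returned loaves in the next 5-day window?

Total count 44 over total exposure 10 days.
Conjugate update: add total count to the shape and total exposure to the rate, giving Gamma(51, 15).
Predictive mean over a 5-day window = T·E[λ|data] = 5·51/15 = 17.

17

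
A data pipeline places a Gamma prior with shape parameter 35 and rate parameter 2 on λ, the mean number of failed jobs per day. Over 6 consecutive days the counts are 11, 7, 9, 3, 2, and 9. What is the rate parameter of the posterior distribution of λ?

8

Total count: 11 + 7 + 9 + 3 + 2 + 9 = 41.
Total exposure: 6 days.
Conjugate update: add total count to the shape and total exposure to the rate, giving Gamma(76, 8).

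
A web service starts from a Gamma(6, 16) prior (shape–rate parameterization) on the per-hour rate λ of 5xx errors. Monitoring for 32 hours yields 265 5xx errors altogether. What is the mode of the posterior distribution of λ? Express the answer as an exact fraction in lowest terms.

45/8

Total count 265 over total exposure 32 hours.
The Gamma prior is conjugate for the Poisson rate, so λ | data ~ Gamma(6+265, 16+32) = Gamma(271, 48).
Posterior mode = (α'−1)/β' = 270/48 = 45/8.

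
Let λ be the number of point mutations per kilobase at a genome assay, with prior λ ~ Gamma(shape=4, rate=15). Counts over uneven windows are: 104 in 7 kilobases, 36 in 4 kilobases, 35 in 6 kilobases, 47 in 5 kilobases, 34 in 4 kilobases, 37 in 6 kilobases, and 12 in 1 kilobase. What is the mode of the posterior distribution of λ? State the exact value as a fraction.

Total count: 104 + 36 + 35 + 47 + 34 + 37 + 12 = 305.
Total exposure: 7 + 4 + 6 + 5 + 4 + 6 + 1 = 33 kilobases.
Conjugate update: add total count to the shape and total exposure to the rate, giving Gamma(309, 48).
Posterior mode = (α'−1)/β' = 308/48 = 77/12.

77/12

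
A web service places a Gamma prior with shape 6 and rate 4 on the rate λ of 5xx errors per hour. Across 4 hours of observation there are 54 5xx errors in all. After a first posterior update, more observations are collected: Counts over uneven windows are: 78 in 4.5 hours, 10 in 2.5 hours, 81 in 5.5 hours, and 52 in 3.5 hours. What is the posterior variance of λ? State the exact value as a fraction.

Total count 54 over total exposure 4 hours.
After the first batch: Gamma(6 + 54, 4 + 4) = Gamma(60, 8).
Total count: 78 + 10 + 81 + 52 = 221.
Total exposure: 4.5 + 2.5 + 5.5 + 3.5 = 16 hours.
After the second batch: Gamma(60 + 221, 8 + 16) = Gamma(281, 24).
Posterior variance = α'/β'² = 281/576.

281/576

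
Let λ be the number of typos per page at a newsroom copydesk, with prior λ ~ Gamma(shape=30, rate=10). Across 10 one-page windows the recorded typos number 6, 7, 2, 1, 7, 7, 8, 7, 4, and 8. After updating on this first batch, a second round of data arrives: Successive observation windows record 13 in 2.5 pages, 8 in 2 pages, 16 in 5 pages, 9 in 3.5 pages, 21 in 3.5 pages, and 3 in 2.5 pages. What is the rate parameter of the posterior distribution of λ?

39

Total count: 6 + 7 + 2 + 1 + 7 + 7 + 8 + 7 + 4 + 8 = 57.
Total exposure: 10 pages.
After the first batch: Gamma(30 + 57, 10 + 10) = Gamma(87, 20).
Total count: 13 + 8 + 16 + 9 + 21 + 3 = 70.
Total exposure: 2.5 + 2 + 5 + 3.5 + 3.5 + 2.5 = 19 pages.
After the second batch: Gamma(87 + 70, 20 + 19) = Gamma(157, 39).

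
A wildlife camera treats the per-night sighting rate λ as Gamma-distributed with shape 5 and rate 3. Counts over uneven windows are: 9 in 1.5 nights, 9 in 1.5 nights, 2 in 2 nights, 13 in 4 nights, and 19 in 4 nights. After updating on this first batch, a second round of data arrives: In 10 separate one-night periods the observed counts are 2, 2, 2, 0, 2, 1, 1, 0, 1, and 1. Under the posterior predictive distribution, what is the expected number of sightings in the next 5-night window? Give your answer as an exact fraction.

345/26

Total count: 9 + 9 + 2 + 13 + 19 = 52.
Total exposure: 1.5 + 1.5 + 2 + 4 + 4 = 13 nights.
After the first batch: Gamma(5 + 52, 3 + 13) = Gamma(57, 16).
Total count: 2 + 2 + 2 + 0 + 2 + 1 + 1 + 0 + 1 + 1 = 12.
Total exposure: 10 nights.
After the second batch: Gamma(57 + 12, 16 + 10) = Gamma(69, 26).
Predictive mean over a 5-night window = T·E[λ|data] = 5·69/26 = 345/26.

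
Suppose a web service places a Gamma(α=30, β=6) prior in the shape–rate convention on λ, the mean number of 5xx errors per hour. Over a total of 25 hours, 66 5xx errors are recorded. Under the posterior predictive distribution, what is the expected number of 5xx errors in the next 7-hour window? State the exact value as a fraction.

672/31

Total count 66 over total exposure 25 hours.
Gamma(α, β) with Poisson data over total exposure Σt gives posterior Gamma(α+Σx, β+Σt) = Gamma(96, 31).
Predictive mean over a 7-hour window = T·E[λ|data] = 7·96/31 = 672/31.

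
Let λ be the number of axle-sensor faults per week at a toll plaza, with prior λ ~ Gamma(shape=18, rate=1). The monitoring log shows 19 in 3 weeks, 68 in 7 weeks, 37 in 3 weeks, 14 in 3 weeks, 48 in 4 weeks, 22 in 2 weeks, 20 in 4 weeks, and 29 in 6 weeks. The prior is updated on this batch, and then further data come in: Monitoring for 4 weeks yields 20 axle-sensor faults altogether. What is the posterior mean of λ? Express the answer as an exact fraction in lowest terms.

295/37

Total count: 19 + 68 + 37 + 14 + 48 + 22 + 20 + 29 = 257.
Total exposure: 3 + 7 + 3 + 3 + 4 + 2 + 4 + 6 = 32 weeks.
After the first batch: Gamma(18 + 257, 1 + 32) = Gamma(275, 33).
Total count 20 over total exposure 4 weeks.
After the second batch: Gamma(275 + 20, 33 + 4) = Gamma(295, 37).
Posterior mean = α'/β' = 295/37.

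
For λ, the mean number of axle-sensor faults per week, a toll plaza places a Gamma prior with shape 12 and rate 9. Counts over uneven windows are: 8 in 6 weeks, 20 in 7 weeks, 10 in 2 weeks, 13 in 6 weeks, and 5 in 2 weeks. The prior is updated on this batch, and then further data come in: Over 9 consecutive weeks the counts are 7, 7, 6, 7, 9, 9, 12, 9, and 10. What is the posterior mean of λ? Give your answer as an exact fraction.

Total count: 8 + 20 + 10 + 13 + 5 = 56.
Total exposure: 6 + 7 + 2 + 6 + 2 = 23 weeks.
After the first batch: Gamma(12 + 56, 9 + 23) = Gamma(68, 32).
Total count: 7 + 7 + 6 + 7 + 9 + 9 + 12 + 9 + 10 = 76.
Total exposure: 9 weeks.
After the second batch: Gamma(68 + 76, 32 + 9) = Gamma(144, 41).
Posterior mean = α'/β' = 144/41.

144/41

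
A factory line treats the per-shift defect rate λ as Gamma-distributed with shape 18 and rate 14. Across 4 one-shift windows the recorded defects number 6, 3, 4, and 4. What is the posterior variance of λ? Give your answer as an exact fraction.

35/324

Total count: 6 + 3 + 4 + 4 = 17.
Total exposure: 4 shifts.
Gamma(α, β) with Poisson data over total exposure Σt gives posterior Gamma(α+Σx, β+Σt) = Gamma(35, 18).
Posterior variance = α'/β'² = 35/324.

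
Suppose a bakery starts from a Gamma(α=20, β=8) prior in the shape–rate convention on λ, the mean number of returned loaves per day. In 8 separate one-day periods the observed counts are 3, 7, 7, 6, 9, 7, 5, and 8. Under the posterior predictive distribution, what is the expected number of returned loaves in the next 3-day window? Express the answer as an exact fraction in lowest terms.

27/2

Total count: 3 + 7 + 7 + 6 + 9 + 7 + 5 + 8 = 52.
Total exposure: 8 days.
Gamma(α, β) with Poisson data over total exposure Σt gives posterior Gamma(α+Σx, β+Σt) = Gamma(72, 16).
Predictive mean over a 3-day window = T·E[λ|data] = 3·72/16 = 27/2.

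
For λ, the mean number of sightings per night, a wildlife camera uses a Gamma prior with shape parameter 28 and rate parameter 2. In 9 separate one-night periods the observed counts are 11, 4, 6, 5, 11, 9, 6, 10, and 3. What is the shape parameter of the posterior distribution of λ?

93

Total count: 11 + 4 + 6 + 5 + 11 + 9 + 6 + 10 + 3 = 65.
Total exposure: 9 nights.
Posterior: α' = 28 + 65 = 93, β' = 2 + 9 = 11.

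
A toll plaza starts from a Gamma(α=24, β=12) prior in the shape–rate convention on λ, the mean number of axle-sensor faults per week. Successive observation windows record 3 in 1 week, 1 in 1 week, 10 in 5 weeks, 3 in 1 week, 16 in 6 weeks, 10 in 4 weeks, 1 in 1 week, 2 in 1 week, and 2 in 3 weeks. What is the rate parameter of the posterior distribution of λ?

Total count: 3 + 1 + 10 + 3 + 16 + 10 + 1 + 2 + 2 = 48.
Total exposure: 1 + 1 + 5 + 1 + 6 + 4 + 1 + 1 + 3 = 23 weeks.
Posterior: α' = 24 + 48 = 72, β' = 12 + 23 = 35.

35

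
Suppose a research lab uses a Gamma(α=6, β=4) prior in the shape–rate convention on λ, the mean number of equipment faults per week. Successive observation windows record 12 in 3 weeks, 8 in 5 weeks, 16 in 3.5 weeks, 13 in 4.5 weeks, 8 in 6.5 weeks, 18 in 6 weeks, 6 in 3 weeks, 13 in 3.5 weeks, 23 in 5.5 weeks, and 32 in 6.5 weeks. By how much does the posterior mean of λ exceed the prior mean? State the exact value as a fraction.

157/102

Total count: 12 + 8 + 16 + 13 + 8 + 18 + 6 + 13 + 23 + 32 = 149.
Total exposure: 3 + 5 + 3.5 + 4.5 + 6.5 + 6 + 3 + 3.5 + 5.5 + 6.5 = 47 weeks.
The Gamma prior is conjugate for the Poisson rate, so λ | data ~ Gamma(6+149, 4+47) = Gamma(155, 51).
Posterior mean = 155/51 = 155/51; prior mean = 6/4 = 3/2. Difference = 155/51 − 3/2 = 157/102.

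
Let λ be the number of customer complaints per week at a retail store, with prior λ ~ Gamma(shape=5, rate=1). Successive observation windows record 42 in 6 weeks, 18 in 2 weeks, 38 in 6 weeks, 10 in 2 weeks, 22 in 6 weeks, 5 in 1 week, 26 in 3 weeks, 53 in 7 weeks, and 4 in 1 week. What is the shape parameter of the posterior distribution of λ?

Total count: 42 + 18 + 38 + 10 + 22 + 5 + 26 + 53 + 4 = 218.
Total exposure: 6 + 2 + 6 + 2 + 6 + 1 + 3 + 7 + 1 = 34 weeks.
Gamma(α, β) with Poisson data over total exposure Σt gives posterior Gamma(α+Σx, β+Σt) = Gamma(223, 35).

223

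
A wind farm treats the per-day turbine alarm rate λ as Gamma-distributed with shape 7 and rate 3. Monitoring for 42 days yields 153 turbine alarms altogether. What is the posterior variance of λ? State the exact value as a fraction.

Total count 153 over total exposure 42 days.
Gamma(α, β) with Poisson data over total exposure Σt gives posterior Gamma(α+Σx, β+Σt) = Gamma(160, 45).
Posterior variance = α'/β'² = 160/2025 = 32/405.

32/405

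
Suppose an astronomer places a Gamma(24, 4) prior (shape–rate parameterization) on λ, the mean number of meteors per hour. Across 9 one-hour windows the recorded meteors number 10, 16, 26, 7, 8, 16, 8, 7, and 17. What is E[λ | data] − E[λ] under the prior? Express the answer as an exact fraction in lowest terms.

Total count: 10 + 16 + 26 + 7 + 8 + 16 + 8 + 7 + 17 = 115.
Total exposure: 9 hours.
Gamma(α, β) with Poisson data over total exposure Σt gives posterior Gamma(α+Σx, β+Σt) = Gamma(139, 13).
Posterior mean = 139/13 = 139/13; prior mean = 24/4 = 6. Difference = 139/13 − 6 = 61/13.

61/13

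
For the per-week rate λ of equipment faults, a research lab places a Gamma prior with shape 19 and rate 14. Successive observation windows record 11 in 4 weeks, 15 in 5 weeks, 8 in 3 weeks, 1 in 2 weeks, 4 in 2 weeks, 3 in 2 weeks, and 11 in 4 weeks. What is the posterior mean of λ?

Total count: 11 + 15 + 8 + 1 + 4 + 3 + 11 = 53.
Total exposure: 4 + 5 + 3 + 2 + 2 + 2 + 4 = 22 weeks.
The Gamma prior is conjugate for the Poisson rate, so λ | data ~ Gamma(19+53, 14+22) = Gamma(72, 36).
Posterior mean = α'/β' = 72/36 = 2.

2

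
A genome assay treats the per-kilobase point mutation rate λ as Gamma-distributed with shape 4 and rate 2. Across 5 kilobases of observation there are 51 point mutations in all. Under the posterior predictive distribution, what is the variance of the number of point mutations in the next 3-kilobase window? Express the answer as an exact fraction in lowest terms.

Total count 51 over total exposure 5 kilobases.
Gamma(α, β) with Poisson data over total exposure Σt gives posterior Gamma(α+Σx, β+Σt) = Gamma(55, 7).
The posterior predictive for a window of length T is Negative Binomial with variance T·α'·(β'+T)/β'² = 3·55·10/49 = 1650/49.

1650/49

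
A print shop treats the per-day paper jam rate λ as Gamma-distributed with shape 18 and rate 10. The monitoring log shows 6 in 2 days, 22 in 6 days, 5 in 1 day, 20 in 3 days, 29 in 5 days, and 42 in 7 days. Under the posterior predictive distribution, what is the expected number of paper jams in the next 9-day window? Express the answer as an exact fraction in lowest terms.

639/17

Total count: 6 + 22 + 5 + 20 + 29 + 42 = 124.
Total exposure: 2 + 6 + 1 + 3 + 5 + 7 = 24 days.
The Gamma prior is conjugate for the Poisson rate, so λ | data ~ Gamma(18+124, 10+24) = Gamma(142, 34).
Predictive mean over a 9-day window = T·E[λ|data] = 9·142/34 = 639/17.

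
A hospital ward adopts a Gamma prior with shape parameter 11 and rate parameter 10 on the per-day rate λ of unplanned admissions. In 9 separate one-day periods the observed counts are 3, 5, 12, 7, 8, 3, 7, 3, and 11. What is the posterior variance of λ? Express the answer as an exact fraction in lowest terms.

Total count: 3 + 5 + 12 + 7 + 8 + 3 + 7 + 3 + 11 = 59.
Total exposure: 9 days.
The Gamma prior is conjugate for the Poisson rate, so λ | data ~ Gamma(11+59, 10+9) = Gamma(70, 19).
Posterior variance = α'/β'² = 70/361.

70/361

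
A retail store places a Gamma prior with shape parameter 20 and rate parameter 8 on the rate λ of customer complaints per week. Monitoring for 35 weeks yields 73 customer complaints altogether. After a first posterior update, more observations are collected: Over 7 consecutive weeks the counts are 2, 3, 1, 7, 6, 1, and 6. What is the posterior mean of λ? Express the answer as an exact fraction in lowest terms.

Total count 73 over total exposure 35 weeks.
After the first batch: Gamma(20 + 73, 8 + 35) = Gamma(93, 43).
Total count: 2 + 3 + 1 + 7 + 6 + 1 + 6 = 26.
Total exposure: 7 weeks.
After the second batch: Gamma(93 + 26, 43 + 7) = Gamma(119, 50).
Posterior mean = α'/β' = 119/50.

119/50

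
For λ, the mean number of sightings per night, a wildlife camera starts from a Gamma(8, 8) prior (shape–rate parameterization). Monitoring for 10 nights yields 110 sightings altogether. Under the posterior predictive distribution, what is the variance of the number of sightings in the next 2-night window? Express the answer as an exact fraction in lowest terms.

1180/81

Total count 110 over total exposure 10 nights.
Gamma(α, β) with Poisson data over total exposure Σt gives posterior Gamma(α+Σx, β+Σt) = Gamma(118, 18).
The posterior predictive for a window of length T is Negative Binomial with variance T·α'·(β'+T)/β'² = 2·118·20/324 = 1180/81.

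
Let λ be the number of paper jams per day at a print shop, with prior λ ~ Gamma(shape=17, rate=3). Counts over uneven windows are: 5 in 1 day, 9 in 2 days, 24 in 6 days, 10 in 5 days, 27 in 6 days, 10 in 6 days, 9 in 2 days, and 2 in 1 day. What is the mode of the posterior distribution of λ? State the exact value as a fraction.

Total count: 5 + 9 + 24 + 10 + 27 + 10 + 9 + 2 = 96.
Total exposure: 1 + 2 + 6 + 5 + 6 + 6 + 2 + 1 = 29 days.
Posterior: α' = 17 + 96 = 113, β' = 3 + 29 = 32.
Posterior mode = (α'−1)/β' = 112/32 = 7/2.

7/2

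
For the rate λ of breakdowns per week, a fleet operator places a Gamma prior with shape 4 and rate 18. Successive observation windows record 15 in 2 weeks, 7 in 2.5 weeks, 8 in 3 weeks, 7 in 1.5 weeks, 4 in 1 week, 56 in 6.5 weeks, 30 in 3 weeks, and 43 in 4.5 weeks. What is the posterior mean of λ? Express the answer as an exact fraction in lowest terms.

Total count: 15 + 7 + 8 + 7 + 4 + 56 + 30 + 43 = 170.
Total exposure: 2 + 2.5 + 3 + 1.5 + 1 + 6.5 + 3 + 4.5 = 24 weeks.
Posterior: α' = 4 + 170 = 174, β' = 18 + 24 = 42.
Posterior mean = α'/β' = 174/42 = 29/7.

29/7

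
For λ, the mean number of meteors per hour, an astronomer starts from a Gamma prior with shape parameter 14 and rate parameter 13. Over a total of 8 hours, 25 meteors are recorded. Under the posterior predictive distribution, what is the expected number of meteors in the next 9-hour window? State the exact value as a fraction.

117/7

Total count 25 over total exposure 8 hours.
The Gamma prior is conjugate for the Poisson rate, so λ | data ~ Gamma(14+25, 13+8) = Gamma(39, 21).
Predictive mean over a 9-hour window = T·E[λ|data] = 9·39/21 = 117/7.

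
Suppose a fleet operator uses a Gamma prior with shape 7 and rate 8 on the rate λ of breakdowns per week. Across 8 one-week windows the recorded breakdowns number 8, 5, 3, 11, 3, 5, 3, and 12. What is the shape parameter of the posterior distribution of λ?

57

Total count: 8 + 5 + 3 + 11 + 3 + 5 + 3 + 12 = 50.
Total exposure: 8 weeks.
The Gamma prior is conjugate for the Poisson rate, so λ | data ~ Gamma(7+50, 8+8) = Gamma(57, 16).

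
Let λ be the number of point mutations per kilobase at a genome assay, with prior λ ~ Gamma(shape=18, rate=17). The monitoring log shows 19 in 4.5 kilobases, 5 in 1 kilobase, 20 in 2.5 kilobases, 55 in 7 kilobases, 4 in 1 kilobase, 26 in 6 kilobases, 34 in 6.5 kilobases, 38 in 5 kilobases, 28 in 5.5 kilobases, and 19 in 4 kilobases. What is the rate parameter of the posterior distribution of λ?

60

Total count: 19 + 5 + 20 + 55 + 4 + 26 + 34 + 38 + 28 + 19 = 248.
Total exposure: 4.5 + 1 + 2.5 + 7 + 1 + 6 + 6.5 + 5 + 5.5 + 4 = 43 kilobases.
By Gamma–Poisson conjugacy, the posterior is Gamma(α + Σx, β + Σt) = Gamma(18 + 248, 17 + 43) = Gamma(266, 60).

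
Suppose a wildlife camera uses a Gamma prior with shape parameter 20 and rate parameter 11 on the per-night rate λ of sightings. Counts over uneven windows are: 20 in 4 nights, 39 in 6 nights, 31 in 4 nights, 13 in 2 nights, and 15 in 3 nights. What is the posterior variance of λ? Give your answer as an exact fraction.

23/150

Total count: 20 + 39 + 31 + 13 + 15 = 118.
Total exposure: 4 + 6 + 4 + 2 + 3 = 19 nights.
Conjugate update: add total count to the shape and total exposure to the rate, giving Gamma(138, 30).
Posterior variance = α'/β'² = 138/900 = 23/150.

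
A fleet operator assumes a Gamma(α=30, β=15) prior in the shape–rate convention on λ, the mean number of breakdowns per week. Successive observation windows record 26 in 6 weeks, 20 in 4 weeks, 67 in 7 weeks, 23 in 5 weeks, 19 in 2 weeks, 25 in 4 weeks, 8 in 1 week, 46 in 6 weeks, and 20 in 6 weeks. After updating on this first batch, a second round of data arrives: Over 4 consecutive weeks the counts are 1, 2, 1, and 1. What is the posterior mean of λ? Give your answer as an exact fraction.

289/60

Total count: 26 + 20 + 67 + 23 + 19 + 25 + 8 + 46 + 20 = 254.
Total exposure: 6 + 4 + 7 + 5 + 2 + 4 + 1 + 6 + 6 = 41 weeks.
After the first batch: Gamma(30 + 254, 15 + 41) = Gamma(284, 56).
Total count: 1 + 2 + 1 + 1 = 5.
Total exposure: 4 weeks.
After the second batch: Gamma(284 + 5, 56 + 4) = Gamma(289, 60).
Posterior mean = α'/β' = 289/60.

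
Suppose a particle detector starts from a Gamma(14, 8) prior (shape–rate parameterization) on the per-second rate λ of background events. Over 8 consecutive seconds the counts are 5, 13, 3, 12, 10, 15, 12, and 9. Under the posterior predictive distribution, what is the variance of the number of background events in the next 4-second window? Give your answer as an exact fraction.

465/16

Total count: 5 + 13 + 3 + 12 + 10 + 15 + 12 + 9 = 79.
Total exposure: 8 seconds.
The Gamma prior is conjugate for the Poisson rate, so λ | data ~ Gamma(14+79, 8+8) = Gamma(93, 16).
The posterior predictive for a window of length T is Negative Binomial with variance T·α'·(β'+T)/β'² = 4·93·20/256 = 465/16.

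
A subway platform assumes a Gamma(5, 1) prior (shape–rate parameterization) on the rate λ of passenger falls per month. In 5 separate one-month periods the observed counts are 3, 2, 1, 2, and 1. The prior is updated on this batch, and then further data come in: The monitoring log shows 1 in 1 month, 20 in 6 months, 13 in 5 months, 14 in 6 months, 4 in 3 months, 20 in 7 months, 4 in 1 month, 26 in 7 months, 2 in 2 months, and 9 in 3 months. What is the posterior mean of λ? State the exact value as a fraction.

Total count: 3 + 2 + 1 + 2 + 1 = 9.
Total exposure: 5 months.
After the first batch: Gamma(5 + 9, 1 + 5) = Gamma(14, 6).
Total count: 1 + 20 + 13 + 14 + 4 + 20 + 4 + 26 + 2 + 9 = 113.
Total exposure: 1 + 6 + 5 + 6 + 3 + 7 + 1 + 7 + 2 + 3 = 41 months.
After the second batch: Gamma(14 + 113, 6 + 41) = Gamma(127, 47).
Posterior mean = α'/β' = 127/47.

127/47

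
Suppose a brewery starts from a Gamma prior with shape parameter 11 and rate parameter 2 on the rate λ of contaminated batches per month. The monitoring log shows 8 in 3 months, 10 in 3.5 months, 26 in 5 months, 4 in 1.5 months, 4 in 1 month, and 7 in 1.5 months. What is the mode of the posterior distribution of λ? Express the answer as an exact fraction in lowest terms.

Total count: 8 + 10 + 26 + 4 + 4 + 7 = 59.
Total exposure: 3 + 3.5 + 5 + 1.5 + 1 + 1.5 = 15.5 months.
The Gamma prior is conjugate for the Poisson rate, so λ | data ~ Gamma(11+59, 2+15.5) = Gamma(70, 35/2).
Posterior mode = (α'−1)/β' = 69/(35/2) = 138/35.

138/35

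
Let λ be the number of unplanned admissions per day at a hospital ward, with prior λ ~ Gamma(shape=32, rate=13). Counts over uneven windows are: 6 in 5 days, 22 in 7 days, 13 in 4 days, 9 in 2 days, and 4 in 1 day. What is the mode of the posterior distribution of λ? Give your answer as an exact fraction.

Total count: 6 + 22 + 13 + 9 + 4 = 54.
Total exposure: 5 + 7 + 4 + 2 + 1 = 19 days.
The Gamma prior is conjugate for the Poisson rate, so λ | data ~ Gamma(32+54, 13+19) = Gamma(86, 32).
Posterior mode = (α'−1)/β' = 85/32.

85/32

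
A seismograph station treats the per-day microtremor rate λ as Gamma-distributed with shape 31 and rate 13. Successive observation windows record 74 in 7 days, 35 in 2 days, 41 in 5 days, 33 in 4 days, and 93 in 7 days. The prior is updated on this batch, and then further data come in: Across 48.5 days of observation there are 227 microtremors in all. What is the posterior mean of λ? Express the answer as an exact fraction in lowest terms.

1068/173

Total count: 74 + 35 + 41 + 33 + 93 = 276.
Total exposure: 7 + 2 + 5 + 4 + 7 = 25 days.
After the first batch: Gamma(31 + 276, 13 + 25) = Gamma(307, 38).
Total count 227 over total exposure 48.5 days.
After the second batch: Gamma(307 + 227, 38 + 48.5) = Gamma(534, 173/2).
Posterior mean = α'/β' = 534/(173/2) = 1068/173.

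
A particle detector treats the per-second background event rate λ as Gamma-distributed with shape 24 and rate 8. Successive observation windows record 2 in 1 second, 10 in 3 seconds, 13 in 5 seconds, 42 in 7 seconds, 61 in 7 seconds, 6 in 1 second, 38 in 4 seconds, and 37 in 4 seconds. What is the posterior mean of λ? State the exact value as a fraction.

Total count: 2 + 10 + 13 + 42 + 61 + 6 + 38 + 37 = 209.
Total exposure: 1 + 3 + 5 + 7 + 7 + 1 + 4 + 4 = 32 seconds.
The Gamma prior is conjugate for the Poisson rate, so λ | data ~ Gamma(24+209, 8+32) = Gamma(233, 40).
Posterior mean = α'/β' = 233/40.

233/40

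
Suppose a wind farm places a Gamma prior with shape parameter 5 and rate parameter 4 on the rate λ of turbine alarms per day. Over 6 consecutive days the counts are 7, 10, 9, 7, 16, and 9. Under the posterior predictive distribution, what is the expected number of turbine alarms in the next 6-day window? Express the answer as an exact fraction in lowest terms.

189/5

Total count: 7 + 10 + 9 + 7 + 16 + 9 = 58.
Total exposure: 6 days.
By Gamma–Poisson conjugacy, the posterior is Gamma(α + Σx, β + Σt) = Gamma(5 + 58, 4 + 6) = Gamma(63, 10).
Predictive mean over a 6-day window = T·E[λ|data] = 6·63/10 = 189/5.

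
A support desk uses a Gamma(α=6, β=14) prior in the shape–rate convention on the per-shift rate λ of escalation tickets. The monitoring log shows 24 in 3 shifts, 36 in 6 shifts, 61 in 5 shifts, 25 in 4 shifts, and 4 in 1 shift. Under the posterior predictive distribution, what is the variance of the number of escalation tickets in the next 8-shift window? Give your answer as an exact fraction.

Total count: 24 + 36 + 61 + 25 + 4 = 150.
Total exposure: 3 + 6 + 5 + 4 + 1 = 19 shifts.
The Gamma prior is conjugate for the Poisson rate, so λ | data ~ Gamma(6+150, 14+19) = Gamma(156, 33).
The posterior predictive for a window of length T is Negative Binomial with variance T·α'·(β'+T)/β'² = 8·156·41/1089 = 17056/363.

17056/363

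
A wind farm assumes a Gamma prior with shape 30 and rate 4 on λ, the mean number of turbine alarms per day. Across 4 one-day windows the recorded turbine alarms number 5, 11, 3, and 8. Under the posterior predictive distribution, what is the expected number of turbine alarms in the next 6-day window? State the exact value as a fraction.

Total count: 5 + 11 + 3 + 8 = 27.
Total exposure: 4 days.
Gamma(α, β) with Poisson data over total exposure Σt gives posterior Gamma(α+Σx, β+Σt) = Gamma(57, 8).
Predictive mean over a 6-day window = T·E[λ|data] = 6·57/8 = 171/4.

171/4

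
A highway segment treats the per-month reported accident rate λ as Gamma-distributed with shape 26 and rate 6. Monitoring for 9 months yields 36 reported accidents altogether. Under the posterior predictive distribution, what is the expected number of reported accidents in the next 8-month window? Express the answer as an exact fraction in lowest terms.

Total count 36 over total exposure 9 months.
By Gamma–Poisson conjugacy, the posterior is Gamma(α + Σx, β + Σt) = Gamma(26 + 36, 6 + 9) = Gamma(62, 15).
Predictive mean over an 8-month window = T·E[λ|data] = 8·62/15 = 496/15.

496/15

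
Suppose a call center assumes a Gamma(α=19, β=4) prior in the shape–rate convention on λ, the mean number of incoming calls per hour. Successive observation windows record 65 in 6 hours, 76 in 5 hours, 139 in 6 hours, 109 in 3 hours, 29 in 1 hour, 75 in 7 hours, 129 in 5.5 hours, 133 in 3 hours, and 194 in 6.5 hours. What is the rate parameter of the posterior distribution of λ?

47

Total count: 65 + 76 + 139 + 109 + 29 + 75 + 129 + 133 + 194 = 949.
Total exposure: 6 + 5 + 6 + 3 + 1 + 7 + 5.5 + 3 + 6.5 = 43 hours.
Posterior: α' = 19 + 949 = 968, β' = 4 + 43 = 47.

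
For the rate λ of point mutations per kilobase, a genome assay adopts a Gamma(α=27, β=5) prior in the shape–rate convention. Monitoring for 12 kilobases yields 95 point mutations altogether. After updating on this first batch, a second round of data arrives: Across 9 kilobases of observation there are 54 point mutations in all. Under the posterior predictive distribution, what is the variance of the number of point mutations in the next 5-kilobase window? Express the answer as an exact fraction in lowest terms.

6820/169

Total count 95 over total exposure 12 kilobases.
After the first batch: Gamma(27 + 95, 5 + 12) = Gamma(122, 17).
Total count 54 over total exposure 9 kilobases.
After the second batch: Gamma(122 + 54, 17 + 9) = Gamma(176, 26).
The posterior predictive for a window of length T is Negative Binomial with variance T·α'·(β'+T)/β'² = 5·176·31/676 = 6820/169.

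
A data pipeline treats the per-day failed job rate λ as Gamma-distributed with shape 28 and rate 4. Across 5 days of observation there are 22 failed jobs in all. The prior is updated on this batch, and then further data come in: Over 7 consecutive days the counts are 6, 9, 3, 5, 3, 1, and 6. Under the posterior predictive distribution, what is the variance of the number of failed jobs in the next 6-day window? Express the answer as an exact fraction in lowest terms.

Total count 22 over total exposure 5 days.
After the first batch: Gamma(28 + 22, 4 + 5) = Gamma(50, 9).
Total count: 6 + 9 + 3 + 5 + 3 + 1 + 6 = 33.
Total exposure: 7 days.
After the second batch: Gamma(50 + 33, 9 + 7) = Gamma(83, 16).
The posterior predictive for a window of length T is Negative Binomial with variance T·α'·(β'+T)/β'² = 6·83·22/256 = 2739/64.

2739/64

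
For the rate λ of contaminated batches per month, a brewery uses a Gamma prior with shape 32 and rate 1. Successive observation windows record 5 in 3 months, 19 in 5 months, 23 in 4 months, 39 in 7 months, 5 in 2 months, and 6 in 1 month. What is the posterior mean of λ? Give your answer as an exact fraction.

129/23

Total count: 5 + 19 + 23 + 39 + 5 + 6 = 97.
Total exposure: 3 + 5 + 4 + 7 + 2 + 1 = 22 months.
Posterior: α' = 32 + 97 = 129, β' = 1 + 22 = 23.
Posterior mean = α'/β' = 129/23.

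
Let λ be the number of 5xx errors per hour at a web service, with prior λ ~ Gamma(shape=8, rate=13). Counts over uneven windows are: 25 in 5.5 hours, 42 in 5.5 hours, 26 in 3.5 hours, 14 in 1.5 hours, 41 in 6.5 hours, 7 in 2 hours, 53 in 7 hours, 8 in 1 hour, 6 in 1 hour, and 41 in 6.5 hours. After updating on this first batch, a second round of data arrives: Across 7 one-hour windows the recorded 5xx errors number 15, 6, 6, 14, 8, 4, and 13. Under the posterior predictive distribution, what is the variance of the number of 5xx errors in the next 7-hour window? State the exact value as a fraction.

158053/3600

Total count: 25 + 42 + 26 + 14 + 41 + 7 + 53 + 8 + 6 + 41 = 263.
Total exposure: 5.5 + 5.5 + 3.5 + 1.5 + 6.5 + 2 + 7 + 1 + 1 + 6.5 = 40 hours.
After the first batch: Gamma(8 + 263, 13 + 40) = Gamma(271, 53).
Total count: 15 + 6 + 6 + 14 + 8 + 4 + 13 = 66.
Total exposure: 7 hours.
After the second batch: Gamma(271 + 66, 53 + 7) = Gamma(337, 60).
The posterior predictive for a window of length T is Negative Binomial with variance T·α'·(β'+T)/β'² = 7·337·67/3600 = 158053/3600.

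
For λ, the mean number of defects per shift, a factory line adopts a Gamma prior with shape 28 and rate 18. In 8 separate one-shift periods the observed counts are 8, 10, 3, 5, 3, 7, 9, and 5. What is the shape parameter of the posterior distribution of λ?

78

Total count: 8 + 10 + 3 + 5 + 3 + 7 + 9 + 5 = 50.
Total exposure: 8 shifts.
Conjugate update: add total count to the shape and total exposure to the rate, giving Gamma(78, 26).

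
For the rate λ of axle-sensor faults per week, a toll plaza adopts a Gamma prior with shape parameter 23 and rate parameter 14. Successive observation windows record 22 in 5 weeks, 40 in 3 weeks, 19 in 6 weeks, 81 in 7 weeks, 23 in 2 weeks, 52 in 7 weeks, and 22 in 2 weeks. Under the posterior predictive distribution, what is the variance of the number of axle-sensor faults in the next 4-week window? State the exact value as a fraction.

Total count: 22 + 40 + 19 + 81 + 23 + 52 + 22 = 259.
Total exposure: 5 + 3 + 6 + 7 + 2 + 7 + 2 = 32 weeks.
Gamma(α, β) with Poisson data over total exposure Σt gives posterior Gamma(α+Σx, β+Σt) = Gamma(282, 46).
The posterior predictive for a window of length T is Negative Binomial with variance T·α'·(β'+T)/β'² = 4·282·50/2116 = 14100/529.

14100/529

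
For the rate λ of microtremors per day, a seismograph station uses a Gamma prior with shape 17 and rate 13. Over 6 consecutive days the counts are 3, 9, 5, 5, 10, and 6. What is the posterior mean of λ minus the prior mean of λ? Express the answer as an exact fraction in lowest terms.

392/247

Total count: 3 + 9 + 5 + 5 + 10 + 6 = 38.
Total exposure: 6 days.
The Gamma prior is conjugate for the Poisson rate, so λ | data ~ Gamma(17+38, 13+6) = Gamma(55, 19).
Posterior mean = 55/19 = 55/19; prior mean = 17/13 = 17/13. Difference = 55/19 − 17/13 = 392/247.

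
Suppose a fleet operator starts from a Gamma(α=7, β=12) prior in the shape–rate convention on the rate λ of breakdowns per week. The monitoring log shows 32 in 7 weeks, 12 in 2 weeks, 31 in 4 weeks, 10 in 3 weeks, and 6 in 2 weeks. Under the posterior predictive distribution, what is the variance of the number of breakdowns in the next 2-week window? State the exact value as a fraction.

Total count: 32 + 12 + 31 + 10 + 6 = 91.
Total exposure: 7 + 2 + 4 + 3 + 2 = 18 weeks.
Gamma(α, β) with Poisson data over total exposure Σt gives posterior Gamma(α+Σx, β+Σt) = Gamma(98, 30).
The posterior predictive for a window of length T is Negative Binomial with variance T·α'·(β'+T)/β'² = 2·98·32/900 = 1568/225.

1568/225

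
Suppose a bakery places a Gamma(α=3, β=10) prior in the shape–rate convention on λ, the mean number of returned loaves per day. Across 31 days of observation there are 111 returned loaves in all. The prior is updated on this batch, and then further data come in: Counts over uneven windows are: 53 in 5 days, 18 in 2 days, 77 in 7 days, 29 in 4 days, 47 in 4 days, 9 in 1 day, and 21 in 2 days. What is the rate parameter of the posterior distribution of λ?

Total count 111 over total exposure 31 days.
After the first batch: Gamma(3 + 111, 10 + 31) = Gamma(114, 41).
Total count: 53 + 18 + 77 + 29 + 47 + 9 + 21 = 254.
Total exposure: 5 + 2 + 7 + 4 + 4 + 1 + 2 = 25 days.
After the second batch: Gamma(114 + 254, 41 + 25) = Gamma(368, 66).

66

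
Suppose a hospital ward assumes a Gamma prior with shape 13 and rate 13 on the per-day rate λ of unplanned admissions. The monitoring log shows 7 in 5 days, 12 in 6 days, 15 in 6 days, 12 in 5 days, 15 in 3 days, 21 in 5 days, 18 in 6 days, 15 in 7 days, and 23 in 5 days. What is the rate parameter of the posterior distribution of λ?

61

Total count: 7 + 12 + 15 + 12 + 15 + 21 + 18 + 15 + 23 = 138.
Total exposure: 5 + 6 + 6 + 5 + 3 + 5 + 6 + 7 + 5 = 48 days.
Conjugate update: add total count to the shape and total exposure to the rate, giving Gamma(151, 61).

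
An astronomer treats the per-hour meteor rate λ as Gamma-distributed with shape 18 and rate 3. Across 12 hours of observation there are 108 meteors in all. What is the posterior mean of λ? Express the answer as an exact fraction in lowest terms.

Total count 108 over total exposure 12 hours.
Posterior: α' = 18 + 108 = 126, β' = 3 + 12 = 15.
Posterior mean = α'/β' = 126/15 = 42/5.

42/5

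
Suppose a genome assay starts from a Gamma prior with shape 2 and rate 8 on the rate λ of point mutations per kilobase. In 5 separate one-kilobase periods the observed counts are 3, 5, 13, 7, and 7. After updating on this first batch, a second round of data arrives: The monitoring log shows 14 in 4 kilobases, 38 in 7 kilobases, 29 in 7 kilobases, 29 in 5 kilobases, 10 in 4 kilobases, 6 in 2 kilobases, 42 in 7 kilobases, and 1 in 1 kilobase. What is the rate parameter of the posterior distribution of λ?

Total count: 3 + 5 + 13 + 7 + 7 = 35.
Total exposure: 5 kilobases.
After the first batch: Gamma(2 + 35, 8 + 5) = Gamma(37, 13).
Total count: 14 + 38 + 29 + 29 + 10 + 6 + 42 + 1 = 169.
Total exposure: 4 + 7 + 7 + 5 + 4 + 2 + 7 + 1 = 37 kilobases.
After the second batch: Gamma(37 + 169, 13 + 37) = Gamma(206, 50).

50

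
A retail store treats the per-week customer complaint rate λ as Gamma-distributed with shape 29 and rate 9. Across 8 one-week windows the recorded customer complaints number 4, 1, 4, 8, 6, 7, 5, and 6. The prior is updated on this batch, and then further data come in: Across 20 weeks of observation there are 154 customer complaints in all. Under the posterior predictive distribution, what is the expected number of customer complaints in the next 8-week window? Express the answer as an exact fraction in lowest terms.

Total count: 4 + 1 + 4 + 8 + 6 + 7 + 5 + 6 = 41.
Total exposure: 8 weeks.
After the first batch: Gamma(29 + 41, 9 + 8) = Gamma(70, 17).
Total count 154 over total exposure 20 weeks.
After the second batch: Gamma(70 + 154, 17 + 20) = Gamma(224, 37).
Predictive mean over an 8-week window = T·E[λ|data] = 8·224/37 = 1792/37.

1792/37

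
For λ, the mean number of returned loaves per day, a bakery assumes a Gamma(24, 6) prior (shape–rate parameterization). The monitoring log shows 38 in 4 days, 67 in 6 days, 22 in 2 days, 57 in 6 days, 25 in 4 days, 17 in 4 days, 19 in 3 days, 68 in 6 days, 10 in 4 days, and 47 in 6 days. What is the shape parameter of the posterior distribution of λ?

394

Total count: 38 + 67 + 22 + 57 + 25 + 17 + 19 + 68 + 10 + 47 = 370.
Total exposure: 4 + 6 + 2 + 6 + 4 + 4 + 3 + 6 + 4 + 6 = 45 days.
The Gamma prior is conjugate for the Poisson rate, so λ | data ~ Gamma(24+370, 6+45) = Gamma(394, 51).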